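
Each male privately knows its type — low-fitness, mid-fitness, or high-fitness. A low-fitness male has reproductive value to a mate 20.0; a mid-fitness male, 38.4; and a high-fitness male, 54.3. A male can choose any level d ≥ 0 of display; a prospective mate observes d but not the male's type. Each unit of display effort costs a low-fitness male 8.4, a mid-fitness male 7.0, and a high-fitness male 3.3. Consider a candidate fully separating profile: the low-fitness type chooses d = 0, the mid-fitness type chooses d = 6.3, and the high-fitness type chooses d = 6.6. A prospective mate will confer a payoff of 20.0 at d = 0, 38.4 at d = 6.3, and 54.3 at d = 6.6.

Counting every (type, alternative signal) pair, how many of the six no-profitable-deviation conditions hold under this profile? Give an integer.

Low-fitness (own payoff 20.0): to d=6.3 gives 38.4 − 8.4×6.3 = -14.52 → no gain ✓; to d=6.6 gives 54.3 − 8.4×6.6 = -1.14 → no gain ✓.
Mid-fitness (own payoff 38.4 − 7.0×6.3 = -5.7): to d=0 gives 20.0 → profitable ✗; to d=6.6 gives 54.3 − 7.0×6.6 = 8.1 → profitable ✗.
High-fitness (own payoff 54.3 − 3.3×6.6 = 32.52): to d=0 gives 20.0 → no gain ✓; to d=6.3 gives 38.4 − 3.3×6.3 = 17.61 → no gain ✓.
4 of the 6 constraints hold; not an equilibrium.

4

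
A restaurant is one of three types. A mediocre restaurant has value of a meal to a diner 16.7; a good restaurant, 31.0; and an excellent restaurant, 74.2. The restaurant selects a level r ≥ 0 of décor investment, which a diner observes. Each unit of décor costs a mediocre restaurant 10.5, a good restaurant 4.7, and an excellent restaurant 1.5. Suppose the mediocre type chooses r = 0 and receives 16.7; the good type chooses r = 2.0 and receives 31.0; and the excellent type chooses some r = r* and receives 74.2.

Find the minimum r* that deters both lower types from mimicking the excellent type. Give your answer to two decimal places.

Good type (on-path payoff 31.0 − 4.7×2.0 = 21.6) won't mimic when 21.6 ≥ 74.2 − 4.7·r*, i.e. r* ≥ 11.19.
Mediocre type (on-path payoff 16.7) won't mimic when 16.7 ≥ 74.2 − 10.5·r*, i.e. r* ≥ 5.48.
Both must hold, so r* = max(5.48, 11.19) = 11.19. The good type's constraint binds.

11.19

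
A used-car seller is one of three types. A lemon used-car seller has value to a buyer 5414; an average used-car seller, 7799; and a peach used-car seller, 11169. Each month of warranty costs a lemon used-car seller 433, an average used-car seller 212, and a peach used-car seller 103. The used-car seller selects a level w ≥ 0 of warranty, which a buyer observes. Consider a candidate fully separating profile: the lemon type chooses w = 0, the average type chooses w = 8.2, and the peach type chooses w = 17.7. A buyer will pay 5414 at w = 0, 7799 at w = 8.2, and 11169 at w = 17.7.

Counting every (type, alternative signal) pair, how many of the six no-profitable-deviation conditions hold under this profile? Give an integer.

5

Peach (own payoff 11169 − 103×17.7 = 9345.9): to w=0 gives 5414 → no gain ✓; to w=8.2 gives 7799 − 103×8.2 = 6954.4 → no gain ✓.
Average (own payoff 7799 − 212×8.2 = 6060.6): to w=0 gives 5414 → no gain ✓; to w=17.7 gives 11169 − 212×17.7 = 7416.6 → profitable ✗.
Lemon (own payoff 5414): to w=8.2 gives 7799 − 433×8.2 = 4248.4 → no gain ✓; to w=17.7 gives 11169 − 433×17.7 = 3504.9 → no gain ✓.
5 of the 6 constraints hold; not an equilibrium.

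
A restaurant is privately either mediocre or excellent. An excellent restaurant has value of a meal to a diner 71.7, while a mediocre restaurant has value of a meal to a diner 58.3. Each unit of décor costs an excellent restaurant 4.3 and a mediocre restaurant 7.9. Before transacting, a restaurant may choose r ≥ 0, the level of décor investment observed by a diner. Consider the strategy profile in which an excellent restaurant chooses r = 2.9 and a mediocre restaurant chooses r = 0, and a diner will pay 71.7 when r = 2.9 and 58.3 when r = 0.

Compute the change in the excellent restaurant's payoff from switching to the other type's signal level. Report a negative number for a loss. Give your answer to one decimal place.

-0.9

Playing r = 2.9 the excellent restaurant receives 71.7 − 4.3 × 2.9 = 59.23.
Deviating to r = 0 yields 58.3 instead.
Gain from deviating: 58.3 − 59.23 = -0.93, i.e. -0.9 to one decimal place.
The gain is negative, so the excellent type's incentive-compatibility constraint is satisfied.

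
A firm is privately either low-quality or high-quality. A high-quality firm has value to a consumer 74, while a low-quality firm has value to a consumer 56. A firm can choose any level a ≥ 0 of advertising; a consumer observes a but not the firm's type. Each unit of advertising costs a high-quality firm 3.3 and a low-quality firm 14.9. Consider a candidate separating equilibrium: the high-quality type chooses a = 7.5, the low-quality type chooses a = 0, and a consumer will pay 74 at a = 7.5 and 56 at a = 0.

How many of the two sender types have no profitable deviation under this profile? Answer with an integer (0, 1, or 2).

Low-quality type: stay at 0 → 56; mimic → 74 − 14.9 × 7.5 = -37.75. IC holds (56 ≥ -37.75).
High-quality type: signal → 74 − 3.3 × 7.5 = 49.25; deviate to 0 → 56. IC fails (49.25 < 56).
1 of 2 constraints hold, so this profile is not an equilibrium.

1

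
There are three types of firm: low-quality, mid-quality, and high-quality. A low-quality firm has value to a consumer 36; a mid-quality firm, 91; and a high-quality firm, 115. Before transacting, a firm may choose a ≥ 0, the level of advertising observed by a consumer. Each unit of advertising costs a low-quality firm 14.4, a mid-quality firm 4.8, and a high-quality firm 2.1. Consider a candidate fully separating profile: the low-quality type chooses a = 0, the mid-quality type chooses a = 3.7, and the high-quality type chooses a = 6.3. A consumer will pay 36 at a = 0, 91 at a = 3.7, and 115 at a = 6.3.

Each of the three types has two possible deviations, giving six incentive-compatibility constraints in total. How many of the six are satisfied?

Low-quality (own payoff 36): to a=3.7 gives 91 − 14.4×3.7 = 37.72 → profitable ✗; to a=6.3 gives 115 − 14.4×6.3 = 24.28 → no gain ✓.
Mid-quality (own payoff 91 − 4.8×3.7 = 73.24): to a=0 gives 36 → no gain ✓; to a=6.3 gives 115 − 4.8×6.3 = 84.76 → profitable ✗.
High-quality (own payoff 115 − 2.1×6.3 = 101.77): to a=0 gives 36 → no gain ✓; to a=3.7 gives 91 − 2.1×3.7 = 83.23 → no gain ✓.
4 of the 6 constraints hold; not an equilibrium.

4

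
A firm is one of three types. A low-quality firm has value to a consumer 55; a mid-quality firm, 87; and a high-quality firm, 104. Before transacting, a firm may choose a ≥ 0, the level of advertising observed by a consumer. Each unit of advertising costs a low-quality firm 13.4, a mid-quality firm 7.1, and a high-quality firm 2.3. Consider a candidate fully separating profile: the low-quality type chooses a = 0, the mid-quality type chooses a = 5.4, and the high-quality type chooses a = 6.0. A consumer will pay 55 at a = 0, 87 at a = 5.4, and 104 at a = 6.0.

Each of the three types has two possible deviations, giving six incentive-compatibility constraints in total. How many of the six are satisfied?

4

High-quality (own payoff 104 − 2.3×6.0 = 90.2): to a=0 gives 55 → no gain ✓; to a=5.4 gives 87 − 2.3×5.4 = 74.58 → no gain ✓.
Mid-quality (own payoff 87 − 7.1×5.4 = 48.66): to a=0 gives 55 → profitable ✗; to a=6.0 gives 104 − 7.1×6.0 = 61.4 → profitable ✗.
Low-quality (own payoff 55): to a=5.4 gives 87 − 13.4×5.4 = 14.64 → no gain ✓; to a=6.0 gives 104 − 13.4×6.0 = 23.6 → no gain ✓.
4 of the 6 constraints hold; not an equilibrium.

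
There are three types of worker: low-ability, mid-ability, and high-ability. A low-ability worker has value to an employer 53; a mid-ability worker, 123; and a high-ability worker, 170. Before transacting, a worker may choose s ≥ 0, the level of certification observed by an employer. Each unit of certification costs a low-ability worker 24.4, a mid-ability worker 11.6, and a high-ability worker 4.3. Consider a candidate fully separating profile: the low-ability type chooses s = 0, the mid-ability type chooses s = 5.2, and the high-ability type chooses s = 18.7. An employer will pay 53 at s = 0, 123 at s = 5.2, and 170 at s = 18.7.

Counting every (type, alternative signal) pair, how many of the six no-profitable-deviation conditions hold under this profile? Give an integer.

Mid-ability (own payoff 123 − 11.6×5.2 = 62.68): to s=0 gives 53 → no gain ✓; to s=18.7 gives 170 − 11.6×18.7 = -46.92 → no gain ✓.
High-ability (own payoff 170 − 4.3×18.7 = 89.59): to s=0 gives 53 → no gain ✓; to s=5.2 gives 123 − 4.3×5.2 = 100.64 → profitable ✗.
Low-ability (own payoff 53): to s=5.2 gives 123 − 24.4×5.2 = -3.88 → no gain ✓; to s=18.7 gives 170 − 24.4×18.7 = -286.28 → no gain ✓.
5 of the 6 constraints hold; not an equilibrium.

5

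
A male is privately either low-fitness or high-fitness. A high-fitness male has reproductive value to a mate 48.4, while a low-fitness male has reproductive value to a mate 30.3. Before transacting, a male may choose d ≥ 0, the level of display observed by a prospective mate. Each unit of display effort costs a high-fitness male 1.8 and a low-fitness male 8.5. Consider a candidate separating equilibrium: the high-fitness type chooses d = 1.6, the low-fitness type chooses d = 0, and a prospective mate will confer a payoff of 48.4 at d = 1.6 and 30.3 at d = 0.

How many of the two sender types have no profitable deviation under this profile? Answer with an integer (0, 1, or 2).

1

Low-fitness type: stay at 0 → 30.3; mimic → 48.4 − 8.5 × 1.6 = 34.8. IC fails (30.3 < 34.8).
High-fitness type: signal → 48.4 − 1.8 × 1.6 = 45.52; deviate to 0 → 30.3. IC holds (45.52 ≥ 30.3).
1 of 2 constraints hold, so this profile is not an equilibrium.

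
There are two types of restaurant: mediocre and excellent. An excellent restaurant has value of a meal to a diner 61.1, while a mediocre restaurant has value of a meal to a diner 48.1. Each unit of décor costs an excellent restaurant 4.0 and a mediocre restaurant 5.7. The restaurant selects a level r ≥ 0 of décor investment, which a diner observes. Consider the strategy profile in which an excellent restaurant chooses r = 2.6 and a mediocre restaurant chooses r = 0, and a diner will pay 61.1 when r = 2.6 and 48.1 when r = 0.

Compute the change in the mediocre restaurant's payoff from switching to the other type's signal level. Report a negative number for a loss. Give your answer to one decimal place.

Playing r = 0 the mediocre restaurant receives 48.1.
Deviating to r = 2.6 brings payment 61.1 at cost 5.7 × 2.6 = 14.82, netting 46.28.
Gain from deviating: 46.28 − 48.1 = -1.82, i.e. -1.8 to one decimal place.
The gain is negative, so the mediocre type's incentive-compatibility constraint is satisfied.

-1.8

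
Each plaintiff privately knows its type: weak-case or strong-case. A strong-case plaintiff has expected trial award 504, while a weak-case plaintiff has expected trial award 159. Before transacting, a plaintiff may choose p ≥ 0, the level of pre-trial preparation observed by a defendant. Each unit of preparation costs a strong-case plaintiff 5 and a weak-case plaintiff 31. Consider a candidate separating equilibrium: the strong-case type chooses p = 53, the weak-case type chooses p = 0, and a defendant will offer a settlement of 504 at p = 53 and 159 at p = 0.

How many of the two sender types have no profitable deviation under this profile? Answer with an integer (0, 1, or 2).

Weak-case type: stay at 0 → 159; mimic → 504 − 31 × 53 = -1139. IC holds (159 ≥ -1139).
Strong-case type: signal → 504 − 5 × 53 = 239; deviate to 0 → 159. IC holds (239 ≥ 159).
2 of 2 constraints hold, so this is a separating equilibrium.

2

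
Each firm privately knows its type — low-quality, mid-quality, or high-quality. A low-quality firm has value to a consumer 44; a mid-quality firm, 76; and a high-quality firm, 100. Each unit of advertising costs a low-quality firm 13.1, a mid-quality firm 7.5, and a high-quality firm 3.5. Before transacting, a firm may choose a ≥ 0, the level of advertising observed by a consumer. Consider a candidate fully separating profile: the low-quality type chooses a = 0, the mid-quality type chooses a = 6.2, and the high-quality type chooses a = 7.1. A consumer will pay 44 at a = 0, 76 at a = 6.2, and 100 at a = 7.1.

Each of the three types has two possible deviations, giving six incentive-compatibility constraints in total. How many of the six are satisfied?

High-quality (own payoff 100 − 3.5×7.1 = 75.15): to a=0 gives 44 → no gain ✓; to a=6.2 gives 76 − 3.5×6.2 = 54.3 → no gain ✓.
Mid-quality (own payoff 76 − 7.5×6.2 = 29.5): to a=0 gives 44 → profitable ✗; to a=7.1 gives 100 − 7.5×7.1 = 46.75 → profitable ✗.
Low-quality (own payoff 44): to a=6.2 gives 76 − 13.1×6.2 = -5.22 → no gain ✓; to a=7.1 gives 100 − 13.1×7.1 = 6.99 → no gain ✓.
4 of the 6 constraints hold; not an equilibrium.

4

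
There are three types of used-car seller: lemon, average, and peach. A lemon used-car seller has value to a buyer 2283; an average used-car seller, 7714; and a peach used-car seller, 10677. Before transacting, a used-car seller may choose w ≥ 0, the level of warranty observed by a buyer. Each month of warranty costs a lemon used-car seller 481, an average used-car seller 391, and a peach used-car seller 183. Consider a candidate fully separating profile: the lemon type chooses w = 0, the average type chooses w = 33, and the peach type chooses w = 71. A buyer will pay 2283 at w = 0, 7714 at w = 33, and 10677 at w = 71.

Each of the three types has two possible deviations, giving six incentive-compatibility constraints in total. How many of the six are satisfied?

3

Average (own payoff 7714 − 391×33 = -5189): to w=0 gives 2283 → profitable ✗; to w=71 gives 10677 − 391×71 = -17084 → no gain ✓.
Peach (own payoff 10677 − 183×71 = -2316): to w=0 gives 2283 → profitable ✗; to w=33 gives 7714 − 183×33 = 1675 → profitable ✗.
Lemon (own payoff 2283): to w=33 gives 7714 − 481×33 = -8159 → no gain ✓; to w=71 gives 10677 − 481×71 = -23474 → no gain ✓.
3 of the 6 constraints hold; not an equilibrium.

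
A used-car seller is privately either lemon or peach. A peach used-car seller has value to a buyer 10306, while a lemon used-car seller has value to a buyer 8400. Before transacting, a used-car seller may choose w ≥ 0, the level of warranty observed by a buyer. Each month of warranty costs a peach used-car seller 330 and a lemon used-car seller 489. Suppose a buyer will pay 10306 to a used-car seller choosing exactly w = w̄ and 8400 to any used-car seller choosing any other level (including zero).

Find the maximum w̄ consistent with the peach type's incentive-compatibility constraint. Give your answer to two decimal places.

5.78

Choosing w̄ yields the peach type 10306 − 330·w̄; choosing zero yields 8400.
The peach type is indifferent at 10306 − 330·w̄ = 8400, i.e. w̄ = (10306 − 8400) / 330 ≈ 5.78.
For any w̄ above 5.78 the peach type would rather pool at zero, so separation collapses.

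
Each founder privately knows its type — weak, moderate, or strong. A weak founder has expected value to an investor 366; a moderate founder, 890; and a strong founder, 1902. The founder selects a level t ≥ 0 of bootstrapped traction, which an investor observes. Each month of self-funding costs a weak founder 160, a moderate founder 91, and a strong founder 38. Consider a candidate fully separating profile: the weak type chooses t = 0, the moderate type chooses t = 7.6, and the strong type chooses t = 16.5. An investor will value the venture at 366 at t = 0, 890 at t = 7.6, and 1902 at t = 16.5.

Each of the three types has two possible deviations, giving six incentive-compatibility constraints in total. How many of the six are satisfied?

Moderate (own payoff 890 − 91×7.6 = 198.4): to t=0 gives 366 → profitable ✗; to t=16.5 gives 1902 − 91×16.5 = 400.5 → profitable ✗.
Strong (own payoff 1902 − 38×16.5 = 1275): to t=0 gives 366 → no gain ✓; to t=7.6 gives 890 − 38×7.6 = 601.2 → no gain ✓.
Weak (own payoff 366): to t=7.6 gives 890 − 160×7.6 = -326 → no gain ✓; to t=16.5 gives 1902 − 160×16.5 = -738 → no gain ✓.
4 of the 6 constraints hold; not an equilibrium.

4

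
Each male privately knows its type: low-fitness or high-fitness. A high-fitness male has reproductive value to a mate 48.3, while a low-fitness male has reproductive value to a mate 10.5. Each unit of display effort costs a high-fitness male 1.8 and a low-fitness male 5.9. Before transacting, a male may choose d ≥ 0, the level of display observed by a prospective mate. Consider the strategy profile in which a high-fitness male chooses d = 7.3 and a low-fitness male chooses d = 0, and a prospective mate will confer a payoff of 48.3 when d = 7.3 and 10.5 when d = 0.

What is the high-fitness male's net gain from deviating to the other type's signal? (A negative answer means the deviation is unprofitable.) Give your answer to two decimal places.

Playing d = 7.3 the high-fitness male receives 48.3 − 1.8 × 7.3 = 35.16.
Deviating to d = 0 yields 10.5 instead.
Gain from deviating: 10.5 − 35.16 = -24.66.
The gain is negative, so the high-fitness type's incentive-compatibility constraint is satisfied.

-24.66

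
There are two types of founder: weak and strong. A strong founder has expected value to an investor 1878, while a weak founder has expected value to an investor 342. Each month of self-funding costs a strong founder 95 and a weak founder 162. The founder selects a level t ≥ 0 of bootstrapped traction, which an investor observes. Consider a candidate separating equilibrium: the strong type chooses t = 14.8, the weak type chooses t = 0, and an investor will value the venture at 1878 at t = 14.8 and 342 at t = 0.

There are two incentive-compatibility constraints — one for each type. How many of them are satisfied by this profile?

2

Strong type: signal → 1878 − 95 × 14.8 = 472; deviate to 0 → 342. IC holds (472 ≥ 342).
Weak type: stay at 0 → 342; mimic → 1878 − 162 × 14.8 = -519.6. IC holds (342 ≥ -519.6).
2 of 2 constraints hold, so this is a separating equilibrium.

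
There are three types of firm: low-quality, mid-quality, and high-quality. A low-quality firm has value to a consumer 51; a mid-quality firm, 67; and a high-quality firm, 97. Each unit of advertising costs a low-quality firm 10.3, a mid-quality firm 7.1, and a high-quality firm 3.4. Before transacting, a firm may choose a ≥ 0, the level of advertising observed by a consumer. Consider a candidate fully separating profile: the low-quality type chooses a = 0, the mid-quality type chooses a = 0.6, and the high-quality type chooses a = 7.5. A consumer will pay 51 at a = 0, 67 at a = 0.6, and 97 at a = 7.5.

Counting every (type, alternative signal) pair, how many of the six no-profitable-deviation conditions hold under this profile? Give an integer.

Mid-quality (own payoff 67 − 7.1×0.6 = 62.74): to a=0 gives 51 → no gain ✓; to a=7.5 gives 97 − 7.1×7.5 = 43.75 → no gain ✓.
High-quality (own payoff 97 − 3.4×7.5 = 71.5): to a=0 gives 51 → no gain ✓; to a=0.6 gives 67 − 3.4×0.6 = 64.96 → no gain ✓.
Low-quality (own payoff 51): to a=0.6 gives 67 − 10.3×0.6 = 60.82 → profitable ✗; to a=7.5 gives 97 − 10.3×7.5 = 19.75 → no gain ✓.
5 of the 6 constraints hold; not an equilibrium.

5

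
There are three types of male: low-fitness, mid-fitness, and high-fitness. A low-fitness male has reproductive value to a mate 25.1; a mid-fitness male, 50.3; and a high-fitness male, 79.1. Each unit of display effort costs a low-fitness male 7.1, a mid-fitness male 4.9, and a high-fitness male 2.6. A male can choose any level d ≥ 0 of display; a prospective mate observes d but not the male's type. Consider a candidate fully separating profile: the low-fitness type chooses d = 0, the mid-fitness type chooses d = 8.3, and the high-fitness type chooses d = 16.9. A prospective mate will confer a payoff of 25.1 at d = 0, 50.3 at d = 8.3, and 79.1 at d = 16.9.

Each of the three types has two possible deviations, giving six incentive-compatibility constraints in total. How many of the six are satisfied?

5

High-fitness (own payoff 79.1 − 2.6×16.9 = 35.16): to d=0 gives 25.1 → no gain ✓; to d=8.3 gives 50.3 − 2.6×8.3 = 28.72 → no gain ✓.
Low-fitness (own payoff 25.1): to d=8.3 gives 50.3 − 7.1×8.3 = -8.63 → no gain ✓; to d=16.9 gives 79.1 − 7.1×16.9 = -40.89 → no gain ✓.
Mid-fitness (own payoff 50.3 − 4.9×8.3 = 9.63): to d=0 gives 25.1 → profitable ✗; to d=16.9 gives 79.1 − 4.9×16.9 = -3.71 → no gain ✓.
5 of the 6 constraints hold; not an equilibrium.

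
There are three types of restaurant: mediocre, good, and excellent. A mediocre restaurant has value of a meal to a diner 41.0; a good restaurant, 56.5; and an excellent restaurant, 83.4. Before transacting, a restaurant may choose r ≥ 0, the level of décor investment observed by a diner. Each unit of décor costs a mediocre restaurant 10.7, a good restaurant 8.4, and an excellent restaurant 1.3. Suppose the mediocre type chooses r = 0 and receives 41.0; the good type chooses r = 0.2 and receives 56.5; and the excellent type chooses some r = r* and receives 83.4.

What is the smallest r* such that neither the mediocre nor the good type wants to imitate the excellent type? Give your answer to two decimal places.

3.96

Mediocre type (on-path payoff 41.0) won't mimic when 41.0 ≥ 83.4 − 10.7·r*, i.e. r* ≥ 3.96.
Good type (on-path payoff 56.5 − 8.4×0.2 = 54.82) won't mimic when 54.82 ≥ 83.4 − 8.4·r*, i.e. r* ≥ 3.40.
Both must hold, so r* = max(3.96, 3.40) = 3.96. The mediocre type's constraint binds.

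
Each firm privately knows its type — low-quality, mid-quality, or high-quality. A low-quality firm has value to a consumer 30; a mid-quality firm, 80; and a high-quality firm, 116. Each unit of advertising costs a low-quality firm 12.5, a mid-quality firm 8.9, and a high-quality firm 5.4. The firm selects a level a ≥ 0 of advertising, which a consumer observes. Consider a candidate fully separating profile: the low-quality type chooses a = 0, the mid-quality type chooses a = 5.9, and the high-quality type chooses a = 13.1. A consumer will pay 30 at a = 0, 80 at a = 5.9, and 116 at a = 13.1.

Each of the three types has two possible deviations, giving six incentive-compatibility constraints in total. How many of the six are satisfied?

Low-quality (own payoff 30): to a=5.9 gives 80 − 12.5×5.9 = 6.25 → no gain ✓; to a=13.1 gives 116 − 12.5×13.1 = -47.75 → no gain ✓.
High-quality (own payoff 116 − 5.4×13.1 = 45.26): to a=0 gives 30 → no gain ✓; to a=5.9 gives 80 − 5.4×5.9 = 48.14 → profitable ✗.
Mid-quality (own payoff 80 − 8.9×5.9 = 27.49): to a=0 gives 30 → profitable ✗; to a=13.1 gives 116 − 8.9×13.1 = -0.59 → no gain ✓.
4 of the 6 constraints hold; not an equilibrium.

4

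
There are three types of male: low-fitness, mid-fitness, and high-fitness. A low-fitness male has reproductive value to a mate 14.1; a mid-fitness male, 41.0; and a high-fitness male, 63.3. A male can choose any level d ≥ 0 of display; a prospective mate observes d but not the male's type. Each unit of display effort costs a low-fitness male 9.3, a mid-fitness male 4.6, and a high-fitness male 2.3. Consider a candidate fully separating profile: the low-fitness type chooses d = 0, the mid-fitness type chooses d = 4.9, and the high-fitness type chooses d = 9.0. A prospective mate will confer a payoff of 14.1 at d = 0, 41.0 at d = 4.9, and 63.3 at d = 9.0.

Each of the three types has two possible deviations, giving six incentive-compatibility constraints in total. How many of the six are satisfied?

High-fitness (own payoff 63.3 − 2.3×9.0 = 42.6): to d=0 gives 14.1 → no gain ✓; to d=4.9 gives 41.0 − 2.3×4.9 = 29.73 → no gain ✓.
Low-fitness (own payoff 14.1): to d=4.9 gives 41.0 − 9.3×4.9 = -4.57 → no gain ✓; to d=9.0 gives 63.3 − 9.3×9.0 = -20.4 → no gain ✓.
Mid-fitness (own payoff 41.0 − 4.6×4.9 = 18.46): to d=0 gives 14.1 → no gain ✓; to d=9.0 gives 63.3 − 4.6×9.0 = 21.9 → profitable ✗.
5 of the 6 constraints hold; not an equilibrium.

5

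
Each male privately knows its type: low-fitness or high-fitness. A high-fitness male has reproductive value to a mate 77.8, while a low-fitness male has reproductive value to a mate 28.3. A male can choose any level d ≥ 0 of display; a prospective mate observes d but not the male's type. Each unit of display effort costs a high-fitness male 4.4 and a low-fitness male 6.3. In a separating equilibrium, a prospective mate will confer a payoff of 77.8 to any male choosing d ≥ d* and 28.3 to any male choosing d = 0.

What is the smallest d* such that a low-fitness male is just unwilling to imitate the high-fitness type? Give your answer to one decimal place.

7.9

A low-fitness male choosing d = 0 receives 28.3.
Imitating at d* instead would pay 77.8 at cost 6.3·d*, netting 77.8 − 6.3·d*.
Indifference: 28.3 = 77.8 − 6.3·d*, so d* = (77.8 − 28.3) / 6.3 ≈ 7.9.
This is the low-fitness type's binding incentive-compatibility constraint; any d ≥ 7.9 sustains separation on that side.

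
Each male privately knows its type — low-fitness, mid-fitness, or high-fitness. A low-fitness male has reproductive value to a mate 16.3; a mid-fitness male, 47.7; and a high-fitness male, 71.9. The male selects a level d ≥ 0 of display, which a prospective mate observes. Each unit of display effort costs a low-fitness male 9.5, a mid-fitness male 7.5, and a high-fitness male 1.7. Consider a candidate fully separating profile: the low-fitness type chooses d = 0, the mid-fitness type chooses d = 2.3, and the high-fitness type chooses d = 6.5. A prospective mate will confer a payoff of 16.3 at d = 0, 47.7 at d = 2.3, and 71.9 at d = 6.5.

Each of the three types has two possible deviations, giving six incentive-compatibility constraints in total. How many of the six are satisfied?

5

Low-fitness (own payoff 16.3): to d=2.3 gives 47.7 − 9.5×2.3 = 25.85 → profitable ✗; to d=6.5 gives 71.9 − 9.5×6.5 = 10.15 → no gain ✓.
High-fitness (own payoff 71.9 − 1.7×6.5 = 60.85): to d=0 gives 16.3 → no gain ✓; to d=2.3 gives 47.7 − 1.7×2.3 = 43.79 → no gain ✓.
Mid-fitness (own payoff 47.7 − 7.5×2.3 = 30.45): to d=0 gives 16.3 → no gain ✓; to d=6.5 gives 71.9 − 7.5×6.5 = 23.15 → no gain ✓.
5 of the 6 constraints hold; not an equilibrium.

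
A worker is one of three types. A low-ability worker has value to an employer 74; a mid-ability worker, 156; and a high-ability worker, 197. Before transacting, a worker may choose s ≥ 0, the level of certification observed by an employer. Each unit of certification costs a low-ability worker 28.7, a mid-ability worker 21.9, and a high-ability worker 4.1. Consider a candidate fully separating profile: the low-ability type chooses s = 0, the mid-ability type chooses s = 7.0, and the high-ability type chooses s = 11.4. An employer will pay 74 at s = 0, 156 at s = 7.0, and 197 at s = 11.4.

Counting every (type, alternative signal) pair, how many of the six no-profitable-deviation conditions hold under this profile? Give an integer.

5

Low-ability (own payoff 74): to s=7.0 gives 156 − 28.7×7.0 = -44.9 → no gain ✓; to s=11.4 gives 197 − 28.7×11.4 = -130.18 → no gain ✓.
Mid-ability (own payoff 156 − 21.9×7.0 = 2.7): to s=0 gives 74 → profitable ✗; to s=11.4 gives 197 − 21.9×11.4 = -52.66 → no gain ✓.
High-ability (own payoff 197 − 4.1×11.4 = 150.26): to s=0 gives 74 → no gain ✓; to s=7.0 gives 156 − 4.1×7.0 = 127.3 → no gain ✓.
5 of the 6 constraints hold; not an equilibrium.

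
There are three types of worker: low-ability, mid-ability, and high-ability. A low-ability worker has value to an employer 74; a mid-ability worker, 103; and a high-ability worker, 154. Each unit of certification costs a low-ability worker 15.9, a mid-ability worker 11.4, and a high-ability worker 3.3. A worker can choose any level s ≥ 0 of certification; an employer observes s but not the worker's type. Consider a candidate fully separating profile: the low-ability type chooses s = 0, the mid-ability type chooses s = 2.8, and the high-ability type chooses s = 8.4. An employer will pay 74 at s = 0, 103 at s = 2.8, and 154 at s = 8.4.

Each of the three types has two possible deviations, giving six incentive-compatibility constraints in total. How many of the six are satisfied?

Mid-ability (own payoff 103 − 11.4×2.8 = 71.08): to s=0 gives 74 → profitable ✗; to s=8.4 gives 154 − 11.4×8.4 = 58.24 → no gain ✓.
High-ability (own payoff 154 − 3.3×8.4 = 126.28): to s=0 gives 74 → no gain ✓; to s=2.8 gives 103 − 3.3×2.8 = 93.76 → no gain ✓.
Low-ability (own payoff 74): to s=2.8 gives 103 − 15.9×2.8 = 58.48 → no gain ✓; to s=8.4 gives 154 − 15.9×8.4 = 20.44 → no gain ✓.
5 of the 6 constraints hold; not an equilibrium.

5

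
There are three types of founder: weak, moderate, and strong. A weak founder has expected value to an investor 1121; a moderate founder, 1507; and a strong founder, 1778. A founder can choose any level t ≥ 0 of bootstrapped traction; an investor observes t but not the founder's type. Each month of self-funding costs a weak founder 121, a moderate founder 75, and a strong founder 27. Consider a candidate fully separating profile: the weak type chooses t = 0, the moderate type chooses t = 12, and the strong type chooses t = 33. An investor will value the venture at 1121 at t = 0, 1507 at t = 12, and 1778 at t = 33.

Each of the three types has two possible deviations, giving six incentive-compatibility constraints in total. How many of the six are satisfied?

3

Moderate (own payoff 1507 − 75×12 = 607): to t=0 gives 1121 → profitable ✗; to t=33 gives 1778 − 75×33 = -697 → no gain ✓.
Strong (own payoff 1778 − 27×33 = 887): to t=0 gives 1121 → profitable ✗; to t=12 gives 1507 − 27×12 = 1183 → profitable ✗.
Weak (own payoff 1121): to t=12 gives 1507 − 121×12 = 55 → no gain ✓; to t=33 gives 1778 − 121×33 = -2215 → no gain ✓.
3 of the 6 constraints hold; not an equilibrium.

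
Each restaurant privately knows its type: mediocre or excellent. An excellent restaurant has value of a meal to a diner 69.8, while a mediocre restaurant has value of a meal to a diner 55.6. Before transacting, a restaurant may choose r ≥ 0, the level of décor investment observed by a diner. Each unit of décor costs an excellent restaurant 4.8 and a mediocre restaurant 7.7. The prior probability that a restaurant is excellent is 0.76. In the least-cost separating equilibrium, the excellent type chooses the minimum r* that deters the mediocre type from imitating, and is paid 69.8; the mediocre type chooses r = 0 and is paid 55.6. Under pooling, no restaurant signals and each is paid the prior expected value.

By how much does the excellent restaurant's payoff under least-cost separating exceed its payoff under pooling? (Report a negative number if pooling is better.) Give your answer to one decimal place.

-5.4

Least-cost separating signal: r* solves 55.6 = 69.8 − 7.7·r*, so r* = (69.8 − 55.6)/7.7 ≈ 1.8442.
Excellent type's separating payoff: 69.8 − 4.8 × r* = 69.8 − 4.8 × (69.8 − 55.6)/7.7 = 69.8 − 68.16/7.7 ≈ 60.948.
Pooling payoff: 0.76 × 69.8 + 0.24 × 55.6 = 66.392.
Difference: 60.948 − 66.392 = -5.444, i.e. -5.4 to one decimal place.
The excellent type would prefer the pooling outcome.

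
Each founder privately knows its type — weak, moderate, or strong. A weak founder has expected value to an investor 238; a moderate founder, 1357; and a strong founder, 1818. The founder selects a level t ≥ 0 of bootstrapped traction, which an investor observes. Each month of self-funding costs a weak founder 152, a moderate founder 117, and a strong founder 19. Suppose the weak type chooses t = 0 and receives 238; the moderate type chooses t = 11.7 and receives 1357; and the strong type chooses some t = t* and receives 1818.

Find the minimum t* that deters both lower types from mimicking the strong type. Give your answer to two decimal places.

15.64

Moderate type (on-path payoff 1357 − 117×11.7 = -11.9) won't mimic when -11.9 ≥ 1818 − 117·t*, i.e. t* ≥ 15.64.
Weak type (on-path payoff 238) won't mimic when 238 ≥ 1818 − 152·t*, i.e. t* ≥ 10.39.
Both must hold, so t* = max(10.39, 15.64) = 15.64. The moderate type's constraint binds.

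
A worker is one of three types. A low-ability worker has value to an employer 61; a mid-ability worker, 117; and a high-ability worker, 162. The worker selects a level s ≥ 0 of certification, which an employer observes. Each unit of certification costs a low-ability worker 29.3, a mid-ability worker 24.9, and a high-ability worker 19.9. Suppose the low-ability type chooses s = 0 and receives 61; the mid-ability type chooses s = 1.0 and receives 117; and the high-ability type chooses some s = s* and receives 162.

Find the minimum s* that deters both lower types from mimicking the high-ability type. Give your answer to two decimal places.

Low-ability type (on-path payoff 61) won't mimic when 61 ≥ 162 − 29.3·s*, i.e. s* ≥ 3.45.
Mid-ability type (on-path payoff 117 − 24.9×1.0 = 92.1) won't mimic when 92.1 ≥ 162 − 24.9·s*, i.e. s* ≥ 2.81.
Both must hold, so s* = max(3.45, 2.81) = 3.45. The low-ability type's constraint binds.

3.45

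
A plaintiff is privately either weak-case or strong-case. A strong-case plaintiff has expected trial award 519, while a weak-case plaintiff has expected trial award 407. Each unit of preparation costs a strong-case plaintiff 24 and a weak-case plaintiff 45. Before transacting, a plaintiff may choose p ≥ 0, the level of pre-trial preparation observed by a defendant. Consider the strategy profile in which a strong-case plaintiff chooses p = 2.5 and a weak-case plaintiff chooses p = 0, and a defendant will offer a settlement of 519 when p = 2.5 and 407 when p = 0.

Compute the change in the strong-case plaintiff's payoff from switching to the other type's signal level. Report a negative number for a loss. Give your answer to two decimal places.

-52.00

Playing p = 2.5 the strong-case plaintiff receives 519 − 24 × 2.5 = 459.
Deviating to p = 0 yields 407 instead.
Gain from deviating: 407 − 459 = -52.00.
The gain is negative, so the strong-case type's incentive-compatibility constraint is satisfied.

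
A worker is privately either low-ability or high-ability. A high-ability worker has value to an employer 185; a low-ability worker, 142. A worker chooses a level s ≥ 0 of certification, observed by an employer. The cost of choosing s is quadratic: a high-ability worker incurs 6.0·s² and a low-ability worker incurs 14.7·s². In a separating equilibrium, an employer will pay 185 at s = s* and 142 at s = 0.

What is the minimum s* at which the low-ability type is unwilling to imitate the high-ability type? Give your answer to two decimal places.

1.71

The low-ability type at s = 0 receives 142; imitating at s* yields 185 − 14.7·s*².
Indifference: 142 = 185 − 14.7·s*², so s*² = (185 − 142) / 14.7 ≈ 2.9252.
s* = √2.9252 ≈ 1.71.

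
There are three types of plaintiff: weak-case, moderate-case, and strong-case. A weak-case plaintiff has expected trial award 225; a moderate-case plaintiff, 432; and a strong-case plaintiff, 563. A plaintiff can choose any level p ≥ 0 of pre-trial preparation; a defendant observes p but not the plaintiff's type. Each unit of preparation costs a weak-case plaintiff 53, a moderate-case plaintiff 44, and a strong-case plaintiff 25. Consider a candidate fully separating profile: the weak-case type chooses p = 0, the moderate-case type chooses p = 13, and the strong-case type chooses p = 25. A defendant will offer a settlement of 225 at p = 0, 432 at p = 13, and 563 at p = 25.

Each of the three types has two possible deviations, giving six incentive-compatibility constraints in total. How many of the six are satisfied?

Strong-case (own payoff 563 − 25×25 = -62): to p=0 gives 225 → profitable ✗; to p=13 gives 432 − 25×13 = 107 → profitable ✗.
Weak-case (own payoff 225): to p=13 gives 432 − 53×13 = -257 → no gain ✓; to p=25 gives 563 − 53×25 = -762 → no gain ✓.
Moderate-case (own payoff 432 − 44×13 = -140): to p=0 gives 225 → profitable ✗; to p=25 gives 563 − 44×25 = -537 → no gain ✓.
3 of the 6 constraints hold; not an equilibrium.

3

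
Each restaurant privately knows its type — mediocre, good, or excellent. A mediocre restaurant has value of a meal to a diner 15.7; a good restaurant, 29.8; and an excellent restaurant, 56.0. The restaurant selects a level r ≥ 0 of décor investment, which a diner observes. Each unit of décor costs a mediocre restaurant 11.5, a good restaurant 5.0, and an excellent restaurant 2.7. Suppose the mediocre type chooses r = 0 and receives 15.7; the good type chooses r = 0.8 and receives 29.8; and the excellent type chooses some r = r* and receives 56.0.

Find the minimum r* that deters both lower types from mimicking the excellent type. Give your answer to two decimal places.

6.04

Good type (on-path payoff 29.8 − 5.0×0.8 = 25.8) won't mimic when 25.8 ≥ 56.0 − 5.0·r*, i.e. r* ≥ 6.04.
Mediocre type (on-path payoff 15.7) won't mimic when 15.7 ≥ 56.0 − 11.5·r*, i.e. r* ≥ 3.50.
Both must hold, so r* = max(3.50, 6.04) = 6.04. The good type's constraint binds.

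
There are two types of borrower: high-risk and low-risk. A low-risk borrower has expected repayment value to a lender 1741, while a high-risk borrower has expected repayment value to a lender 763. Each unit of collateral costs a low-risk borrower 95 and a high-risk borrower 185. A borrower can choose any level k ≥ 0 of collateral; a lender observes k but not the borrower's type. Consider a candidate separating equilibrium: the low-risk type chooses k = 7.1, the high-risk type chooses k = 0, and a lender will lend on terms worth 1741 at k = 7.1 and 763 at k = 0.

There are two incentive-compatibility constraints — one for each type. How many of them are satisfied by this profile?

Low-risk type: signal → 1741 − 95 × 7.1 = 1066.5; deviate to 0 → 763. IC holds (1066.5 ≥ 763).
High-risk type: stay at 0 → 763; mimic → 1741 − 185 × 7.1 = 427.5. IC holds (763 ≥ 427.5).
2 of 2 constraints hold, so this is a separating equilibrium.

2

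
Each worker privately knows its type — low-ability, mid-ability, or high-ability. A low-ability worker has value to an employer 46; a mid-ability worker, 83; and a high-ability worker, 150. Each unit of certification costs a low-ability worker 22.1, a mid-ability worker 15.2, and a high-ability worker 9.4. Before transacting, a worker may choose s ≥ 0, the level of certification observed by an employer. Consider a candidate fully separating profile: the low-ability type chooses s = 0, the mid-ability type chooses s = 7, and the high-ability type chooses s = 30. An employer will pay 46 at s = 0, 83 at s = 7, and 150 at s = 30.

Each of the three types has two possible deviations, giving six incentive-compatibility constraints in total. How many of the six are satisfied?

Low-ability (own payoff 46): to s=7 gives 83 − 22.1×7 = -71.7 → no gain ✓; to s=30 gives 150 − 22.1×30 = -513 → no gain ✓.
High-ability (own payoff 150 − 9.4×30 = -132): to s=0 gives 46 → profitable ✗; to s=7 gives 83 − 9.4×7 = 17.2 → profitable ✗.
Mid-ability (own payoff 83 − 15.2×7 = -23.4): to s=0 gives 46 → profitable ✗; to s=30 gives 150 − 15.2×30 = -306 → no gain ✓.
3 of the 6 constraints hold; not an equilibrium.

3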